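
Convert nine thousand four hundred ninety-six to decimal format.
Convert nine thousand four hundred ninety-six (English words) → 9×1000 + 4×100 + 96 = 9496 (decimal)
9496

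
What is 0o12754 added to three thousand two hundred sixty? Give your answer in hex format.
Convert 0o12754 (octal) → 1×4096 + 2×512 + 7×64 + 5×8 + 4 = 5612 (decimal)
Convert three thousand two hundred sixty (English words) → 3×1000 + 2×100 + 60 = 3260 (decimal)
Compute 5612 + 3260 = 8872
Convert 8872 (decimal) → 8872 = 2×4096 + 2×256 + 10×16 + 8 → 0x22A8 (hexadecimal)
0x22A8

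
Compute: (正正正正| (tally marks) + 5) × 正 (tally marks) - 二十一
Convert 正正正正| (tally marks) → 5 + 5 + 5 + 5 + 1 = 21 (decimal)
Convert 正 (tally marks) → 5 (decimal)
Convert 二十一 (Chinese numeral) → 2×10 + 1 = 21 (decimal)
Expression in decimal: (21 + 5) × 5 - 21
Parentheses first: 21 + 5 = 26
Multiply: 26 × 5 = 130
Subtract: 130 - 21 = 109
109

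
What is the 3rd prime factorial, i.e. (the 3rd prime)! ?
Convert the 3rd prime (prime index) → 5 (decimal)
Compute 5! = 120
120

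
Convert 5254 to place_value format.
Convert 5254 (decimal) → 5254 = 5×1000 + 2×100 + 5×10 + 4 → 5 thousands, 2 hundreds, 5 tens, 4 ones (place-value notation)
5 thousands, 2 hundreds, 5 tens, 4 ones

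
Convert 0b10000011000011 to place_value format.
Convert 0b10000011000011 (binary) → 8192 + 128 + 64 + 2 + 1 = 8387 (decimal)
Convert 8387 (decimal) → 8387 = 8×1000 + 3×100 + 8×10 + 7 → 8 thousands, 3 hundreds, 8 tens, 7 ones (place-value notation)
8 thousands, 3 hundreds, 8 tens, 7 ones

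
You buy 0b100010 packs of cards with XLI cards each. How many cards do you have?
Convert XLI (Roman numeral) → 40 + 1 = 41 (decimal)
Convert 0b100010 (binary) → 32 + 2 = 34 (decimal)
Compute 41 × 34 = 1394
1394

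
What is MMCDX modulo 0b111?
Convert MMCDX (Roman numeral) → 1000 + 1000 + 400 + 10 = 2410 (decimal)
Convert 0b111 (binary) → 4 + 2 + 1 = 7 (decimal)
Compute 2410 mod 7 = 2
2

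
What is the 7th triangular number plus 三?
The 7th triangular number = 7×8/2 = 28
Convert 三 (Chinese numeral) → 3 (decimal)
Compute 28 + 3 = 31
31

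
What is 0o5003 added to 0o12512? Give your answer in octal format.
Convert 0o5003 (octal) → 5×512 + 3 = 2563 (decimal)
Convert 0o12512 (octal) → 1×4096 + 2×512 + 5×64 + 1×8 + 2 = 5450 (decimal)
Compute 2563 + 5450 = 8013
Convert 8013 (decimal) → 8013 = 1×4096 + 7×512 + 5×64 + 1×8 + 5 → 0o17515 (octal)
0o17515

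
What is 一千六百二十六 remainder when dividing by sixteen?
Convert 一千六百二十六 (Chinese numeral) → 1×1000 + 6×100 + 2×10 + 6 = 1626 (decimal)
Convert sixteen (English words) → 16 (decimal)
Compute 1626 mod 16 = 10
10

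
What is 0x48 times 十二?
Convert 0x48 (hexadecimal) → 4×16 + 8 = 72 (decimal)
Convert 十二 (Chinese numeral) → 1×10 + 2 = 12 (decimal)
Compute 72 × 12 = 864
864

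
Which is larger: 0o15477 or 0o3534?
Convert 0o15477 (octal) → 1×4096 + 5×512 + 4×64 + 7×8 + 7 = 6975 (decimal)
Convert 0o3534 (octal) → 3×512 + 5×64 + 3×8 + 4 = 1884 (decimal)
Compare 6975 vs 1884: larger = 6975
6975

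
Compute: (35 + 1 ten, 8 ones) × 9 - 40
Convert 1 ten, 8 ones (place-value notation) → 1×10 + 8 = 18 (decimal)
Expression in decimal: (35 + 18) × 9 - 40
Parentheses first: 35 + 18 = 53
Multiply: 53 × 9 = 477
Subtract: 477 - 40 = 437
437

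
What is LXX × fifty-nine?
Convert LXX (Roman numeral) → 50 + 10 + 10 = 70 (decimal)
Convert fifty-nine (English words) → 59 (decimal)
Compute 70 × 59 = 4130
4130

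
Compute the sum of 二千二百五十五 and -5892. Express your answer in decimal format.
Convert 二千二百五十五 (Chinese numeral) → 2×1000 + 2×100 + 5×10 + 5 = 2255 (decimal)
Compute 2255 + -5892 = -3637
-3637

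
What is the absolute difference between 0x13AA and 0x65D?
Convert 0x13AA (hexadecimal) → 1×4096 + 3×256 + 10×16 + 10 = 5034 (decimal)
Convert 0x65D (hexadecimal) → 6×256 + 5×16 + 13 = 1629 (decimal)
Compute |5034 - 1629| = 3405
3405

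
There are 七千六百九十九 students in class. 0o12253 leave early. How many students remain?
Convert 七千六百九十九 (Chinese numeral) → 7×1000 + 6×100 + 9×10 + 9 = 7699 (decimal)
Convert 0o12253 (octal) → 1×4096 + 2×512 + 2×64 + 5×8 + 3 = 5291 (decimal)
Compute 7699 - 5291 = 2408
2408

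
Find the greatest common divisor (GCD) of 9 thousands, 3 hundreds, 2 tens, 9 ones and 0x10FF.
Convert 9 thousands, 3 hundreds, 2 tens, 9 ones (place-value notation) → 9×1000 + 3×100 + 2×10 + 9 = 9329 (decimal)
Convert 0x10FF (hexadecimal) → 1×4096 + 15×16 + 15 = 4351 (decimal)
Compute gcd(9329, 4351) = 19
19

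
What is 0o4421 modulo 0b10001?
Convert 0o4421 (octal) → 4×512 + 4×64 + 2×8 + 1 = 2321 (decimal)
Convert 0b10001 (binary) → 16 + 1 = 17 (decimal)
Compute 2321 mod 17 = 9
9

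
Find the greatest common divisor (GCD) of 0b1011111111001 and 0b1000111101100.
Convert 0b1011111111001 (binary) → 4096 + 1024 + 512 + 256 + 128 + 64 + 32 + 16 + 8 + 1 = 6137 (decimal)
Convert 0b1000111101100 (binary) → 4096 + 256 + 128 + 64 + 32 + 8 + 4 = 4588 (decimal)
Compute gcd(6137, 4588) = 1
1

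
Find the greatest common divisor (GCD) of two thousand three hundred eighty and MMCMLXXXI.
Convert two thousand three hundred eighty (English words) → 2×1000 + 3×100 + 80 = 2380 (decimal)
Convert MMCMLXXXI (Roman numeral) → 1000 + 1000 + 900 + 50 + 10 + 10 + 10 + 1 = 2981 (decimal)
Compute gcd(2380, 2981) = 1
1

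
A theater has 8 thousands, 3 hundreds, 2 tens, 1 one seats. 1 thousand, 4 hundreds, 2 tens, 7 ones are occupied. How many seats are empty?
Convert 8 thousands, 3 hundreds, 2 tens, 1 one (place-value notation) → 8×1000 + 3×100 + 2×10 + 1 = 8321 (decimal)
Convert 1 thousand, 4 hundreds, 2 tens, 7 ones (place-value notation) → 1×1000 + 4×100 + 2×10 + 7 = 1427 (decimal)
Compute 8321 - 1427 = 6894
6894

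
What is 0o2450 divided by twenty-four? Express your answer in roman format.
Convert 0o2450 (octal) → 2×512 + 4×64 + 5×8 = 1320 (decimal)
Convert twenty-four (English words) → 24 (decimal)
Compute 1320 ÷ 24 = 55
Convert 55 (decimal) → 55 = 50 + 5 → LV (Roman numeral)
LV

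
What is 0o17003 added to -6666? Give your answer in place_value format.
Convert 0o17003 (octal) → 1×4096 + 7×512 + 3 = 7683 (decimal)
Compute 7683 + -6666 = 1017
Convert 1017 (decimal) → 1017 = 1×1000 + 1×10 + 7 → 1 thousand, 1 ten, 7 ones (place-value notation)
1 thousand, 1 ten, 7 ones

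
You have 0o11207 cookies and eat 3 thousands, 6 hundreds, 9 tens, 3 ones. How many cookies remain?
Convert 0o11207 (octal) → 1×4096 + 1×512 + 2×64 + 7 = 4743 (decimal)
Convert 3 thousands, 6 hundreds, 9 tens, 3 ones (place-value notation) → 3×1000 + 6×100 + 9×10 + 3 = 3693 (decimal)
Compute 4743 - 3693 = 1050
1050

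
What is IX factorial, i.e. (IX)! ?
Convert IX (Roman numeral) → 9 (decimal)
Compute 9! = 362880
362880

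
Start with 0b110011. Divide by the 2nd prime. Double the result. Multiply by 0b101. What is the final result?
Convert 0b110011 (binary) → 32 + 16 + 2 + 1 = 51 (decimal)
Start: 51
Convert the 2nd prime (prime index) → 3 (decimal)
51 ÷ 3 = 17
17 × 2 = 34
Convert 0b101 (binary) → 4 + 1 = 5 (decimal)
34 × 5 = 170
170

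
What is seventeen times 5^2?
Convert seventeen (English words) → 17 (decimal)
Convert 5^2 (power) → 25 (decimal)
Compute 17 × 25 = 425
425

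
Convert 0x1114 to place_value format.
Convert 0x1114 (hexadecimal) → 1×4096 + 1×256 + 1×16 + 4 = 4372 (decimal)
Convert 4372 (decimal) → 4372 = 4×1000 + 3×100 + 7×10 + 2 → 4 thousands, 3 hundreds, 7 tens, 2 ones (place-value notation)
4 thousands, 3 hundreds, 7 tens, 2 ones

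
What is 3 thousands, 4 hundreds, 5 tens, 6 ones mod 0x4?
Convert 3 thousands, 4 hundreds, 5 tens, 6 ones (place-value notation) → 3×1000 + 4×100 + 5×10 + 6 = 3456 (decimal)
Convert 0x4 (hexadecimal) → 4 (decimal)
Compute 3456 mod 4 = 0
0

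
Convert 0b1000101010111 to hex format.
Convert 0b1000101010111 (binary) → 4096 + 256 + 64 + 16 + 4 + 2 + 1 = 4439 (decimal)
Convert 4439 (decimal) → 4439 = 1×4096 + 1×256 + 5×16 + 7 → 0x1157 (hexadecimal)
0x1157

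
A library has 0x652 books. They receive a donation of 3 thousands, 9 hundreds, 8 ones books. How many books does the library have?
Convert 0x652 (hexadecimal) → 6×256 + 5×16 + 2 = 1618 (decimal)
Convert 3 thousands, 9 hundreds, 8 ones (place-value notation) → 3×1000 + 9×100 + 8 = 3908 (decimal)
Compute 1618 + 3908 = 5526
5526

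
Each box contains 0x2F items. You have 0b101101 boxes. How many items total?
Convert 0x2F (hexadecimal) → 2×16 + 15 = 47 (decimal)
Convert 0b101101 (binary) → 32 + 8 + 4 + 1 = 45 (decimal)
Compute 47 × 45 = 2115
2115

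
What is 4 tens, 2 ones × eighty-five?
Convert 4 tens, 2 ones (place-value notation) → 4×10 + 2 = 42 (decimal)
Convert eighty-five (English words) → 85 (decimal)
Compute 42 × 85 = 3570
3570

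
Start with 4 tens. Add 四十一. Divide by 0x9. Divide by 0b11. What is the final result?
Convert 4 tens (place-value notation) → 4×10 = 40 (decimal)
Start: 40
Convert 四十一 (Chinese numeral) → 4×10 + 1 = 41 (decimal)
40 + 41 = 81
Convert 0x9 (hexadecimal) → 9 (decimal)
81 ÷ 9 = 9
Convert 0b11 (binary) → 2 + 1 = 3 (decimal)
9 ÷ 3 = 3
3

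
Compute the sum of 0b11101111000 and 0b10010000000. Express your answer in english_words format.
Convert 0b11101111000 (binary) → 1024 + 512 + 256 + 64 + 32 + 16 + 8 = 1912 (decimal)
Convert 0b10010000000 (binary) → 1024 + 128 = 1152 (decimal)
Compute 1912 + 1152 = 3064
Convert 3064 (decimal) → 3064 = 3×1000 + 64 → three thousand sixty-four (English words)
three thousand sixty-four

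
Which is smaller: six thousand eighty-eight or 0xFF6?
Convert six thousand eighty-eight (English words) → 6×1000 + 88 = 6088 (decimal)
Convert 0xFF6 (hexadecimal) → 15×256 + 15×16 + 6 = 4086 (decimal)
Compare 6088 vs 4086: smaller = 4086
4086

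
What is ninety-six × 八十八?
Convert ninety-six (English words) → 96 (decimal)
Convert 八十八 (Chinese numeral) → 8×10 + 8 = 88 (decimal)
Compute 96 × 88 = 8448
8448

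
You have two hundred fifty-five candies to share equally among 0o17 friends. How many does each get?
Convert two hundred fifty-five (English words) → 2×100 + 55 = 255 (decimal)
Convert 0o17 (octal) → 1×8 + 7 = 15 (decimal)
Compute 255 ÷ 15 = 17
17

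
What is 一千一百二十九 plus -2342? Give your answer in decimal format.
Convert 一千一百二十九 (Chinese numeral) → 1×1000 + 1×100 + 2×10 + 9 = 1129 (decimal)
Compute 1129 + -2342 = -1213
-1213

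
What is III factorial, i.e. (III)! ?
Convert III (Roman numeral) → 1 + 1 + 1 = 3 (decimal)
Compute 3! = 6
6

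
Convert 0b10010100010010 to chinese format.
Convert 0b10010100010010 (binary) → 8192 + 1024 + 256 + 16 + 2 = 9490 (decimal)
Convert 9490 (decimal) → 9490 = 9×1000 + 4×100 + 9×10 → 九千四百九十 (Chinese numeral)
九千四百九十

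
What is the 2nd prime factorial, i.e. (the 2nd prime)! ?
Convert the 2nd prime (prime index) → 3 (decimal)
Compute 3! = 6
6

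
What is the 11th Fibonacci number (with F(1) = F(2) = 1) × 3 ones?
Convert the 11th Fibonacci number (with F(1) = F(2) = 1) (Fibonacci index) → 1, 1, 2, 3, 5, 8, 13, 21, 34, 55, 89 → 89 (decimal)
Convert 3 ones (place-value notation) → 3 (decimal)
Compute 89 × 3 = 267
267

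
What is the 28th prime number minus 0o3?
The 28th prime number = 107
Convert 0o3 (octal) → 3 (decimal)
Compute 107 - 3 = 104
104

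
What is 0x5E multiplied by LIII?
Convert 0x5E (hexadecimal) → 5×16 + 14 = 94 (decimal)
Convert LIII (Roman numeral) → 50 + 1 + 1 + 1 = 53 (decimal)
Compute 94 × 53 = 4982
4982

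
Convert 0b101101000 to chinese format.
Convert 0b101101000 (binary) → 256 + 64 + 32 + 8 = 360 (decimal)
Convert 360 (decimal) → 360 = 3×100 + 6×10 → 三百六十 (Chinese numeral)
三百六十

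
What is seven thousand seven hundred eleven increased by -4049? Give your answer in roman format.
Convert seven thousand seven hundred eleven (English words) → 7×1000 + 7×100 + 11 = 7711 (decimal)
Compute 7711 + -4049 = 3662
Convert 3662 (decimal) → 3662 = 1000 + 1000 + 1000 + 500 + 100 + 50 + 10 + 1 + 1 → MMMDCLXII (Roman numeral)
MMMDCLXII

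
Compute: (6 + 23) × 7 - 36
Parentheses first: 6 + 23 = 29
Multiply: 29 × 7 = 203
Subtract: 203 - 36 = 167
167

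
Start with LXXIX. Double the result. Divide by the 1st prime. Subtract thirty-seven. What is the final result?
Convert LXXIX (Roman numeral) → 50 + 10 + 10 + 9 = 79 (decimal)
Start: 79
79 × 2 = 158
Convert the 1st prime (prime index) → 2 (decimal)
158 ÷ 2 = 79
Convert thirty-seven (English words) → 37 (decimal)
79 - 37 = 42
42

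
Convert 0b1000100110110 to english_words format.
Convert 0b1000100110110 (binary) → 4096 + 256 + 32 + 16 + 4 + 2 = 4406 (decimal)
Convert 4406 (decimal) → 4406 = 4×1000 + 4×100 + 6 → four thousand four hundred six (English words)
four thousand four hundred six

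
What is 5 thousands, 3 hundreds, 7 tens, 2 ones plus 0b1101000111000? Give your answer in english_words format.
Convert 5 thousands, 3 hundreds, 7 tens, 2 ones (place-value notation) → 5×1000 + 3×100 + 7×10 + 2 = 5372 (decimal)
Convert 0b1101000111000 (binary) → 4096 + 2048 + 512 + 32 + 16 + 8 = 6712 (decimal)
Compute 5372 + 6712 = 12084
Convert 12084 (decimal) → 12084 = 12×1000 + 84 → twelve thousand eighty-four (English words)
twelve thousand eighty-four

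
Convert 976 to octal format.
Convert 976 (decimal) → 976 = 1×512 + 7×64 + 2×8 → 0o1720 (octal)
0o1720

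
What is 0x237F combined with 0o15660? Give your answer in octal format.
Convert 0x237F (hexadecimal) → 2×4096 + 3×256 + 7×16 + 15 = 9087 (decimal)
Convert 0o15660 (octal) → 1×4096 + 5×512 + 6×64 + 6×8 = 7088 (decimal)
Compute 9087 + 7088 = 16175
Convert 16175 (decimal) → 16175 = 3×4096 + 7×512 + 4×64 + 5×8 + 7 → 0o37457 (octal)
0o37457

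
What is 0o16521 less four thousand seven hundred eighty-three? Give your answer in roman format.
Convert 0o16521 (octal) → 1×4096 + 6×512 + 5×64 + 2×8 + 1 = 7505 (decimal)
Convert four thousand seven hundred eighty-three (English words) → 4×1000 + 7×100 + 83 = 4783 (decimal)
Compute 7505 - 4783 = 2722
Convert 2722 (decimal) → 2722 = 1000 + 1000 + 500 + 100 + 100 + 10 + 10 + 1 + 1 → MMDCCXXII (Roman numeral)
MMDCCXXII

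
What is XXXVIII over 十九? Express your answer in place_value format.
Convert XXXVIII (Roman numeral) → 10 + 10 + 10 + 5 + 1 + 1 + 1 = 38 (decimal)
Convert 十九 (Chinese numeral) → 1×10 + 9 = 19 (decimal)
Compute 38 ÷ 19 = 2
Convert 2 (decimal) → 2 ones (place-value notation)
2 ones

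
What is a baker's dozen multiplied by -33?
Convert a baker's dozen (colloquial) → 13 (decimal)
Compute 13 × -33 = -429
-429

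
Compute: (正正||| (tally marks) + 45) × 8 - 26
Convert 正正||| (tally marks) → 5 + 5 + 3 = 13 (decimal)
Expression in decimal: (13 + 45) × 8 - 26
Parentheses first: 13 + 45 = 58
Multiply: 58 × 8 = 464
Subtract: 464 - 26 = 438
438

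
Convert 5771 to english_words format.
Convert 5771 (decimal) → 5771 = 5×1000 + 7×100 + 71 → five thousand seven hundred seventy-one (English words)
five thousand seven hundred seventy-one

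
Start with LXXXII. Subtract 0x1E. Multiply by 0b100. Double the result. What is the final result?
Convert LXXXII (Roman numeral) → 50 + 10 + 10 + 10 + 1 + 1 = 82 (decimal)
Start: 82
Convert 0x1E (hexadecimal) → 1×16 + 14 = 30 (decimal)
82 - 30 = 52
Convert 0b100 (binary) → 4 (decimal)
52 × 4 = 208
208 × 2 = 416
416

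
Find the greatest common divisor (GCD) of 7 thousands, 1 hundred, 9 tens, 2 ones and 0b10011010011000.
Convert 7 thousands, 1 hundred, 9 tens, 2 ones (place-value notation) → 7×1000 + 1×100 + 9×10 + 2 = 7192 (decimal)
Convert 0b10011010011000 (binary) → 8192 + 1024 + 512 + 128 + 16 + 8 = 9880 (decimal)
Compute gcd(7192, 9880) = 8
8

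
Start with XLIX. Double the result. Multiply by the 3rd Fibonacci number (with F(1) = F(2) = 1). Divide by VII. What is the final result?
Convert XLIX (Roman numeral) → 40 + 9 = 49 (decimal)
Start: 49
49 × 2 = 98
Convert the 3rd Fibonacci number (with F(1) = F(2) = 1) (Fibonacci index) → 1, 1, 2 → 2 (decimal)
98 × 2 = 196
Convert VII (Roman numeral) → 5 + 1 + 1 = 7 (decimal)
196 ÷ 7 = 28
28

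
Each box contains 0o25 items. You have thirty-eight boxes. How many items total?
Convert 0o25 (octal) → 2×8 + 5 = 21 (decimal)
Convert thirty-eight (English words) → 38 (decimal)
Compute 21 × 38 = 798
798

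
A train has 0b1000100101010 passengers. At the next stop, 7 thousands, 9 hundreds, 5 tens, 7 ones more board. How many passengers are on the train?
Convert 0b1000100101010 (binary) → 4096 + 256 + 32 + 8 + 2 = 4394 (decimal)
Convert 7 thousands, 9 hundreds, 5 tens, 7 ones (place-value notation) → 7×1000 + 9×100 + 5×10 + 7 = 7957 (decimal)
Compute 4394 + 7957 = 12351
12351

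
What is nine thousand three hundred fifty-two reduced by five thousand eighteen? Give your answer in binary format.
Convert nine thousand three hundred fifty-two (English words) → 9×1000 + 3×100 + 52 = 9352 (decimal)
Convert five thousand eighteen (English words) → 5×1000 + 18 = 5018 (decimal)
Compute 9352 - 5018 = 4334
Convert 4334 (decimal) → 4334 = 4096 + 128 + 64 + 32 + 8 + 4 + 2 → 0b1000011101110 (binary)
0b1000011101110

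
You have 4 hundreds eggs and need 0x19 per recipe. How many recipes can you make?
Convert 4 hundreds (place-value notation) → 4×100 = 400 (decimal)
Convert 0x19 (hexadecimal) → 1×16 + 9 = 25 (decimal)
Compute 400 ÷ 25 = 16
16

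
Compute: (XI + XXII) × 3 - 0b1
Convert XI (Roman numeral) → 10 + 1 = 11 (decimal)
Convert XXII (Roman numeral) → 10 + 10 + 1 + 1 = 22 (decimal)
Convert 0b1 (binary) → 1 (decimal)
Expression in decimal: (11 + 22) × 3 - 1
Parentheses first: 11 + 22 = 33
Multiply: 33 × 3 = 99
Subtract: 99 - 1 = 98
98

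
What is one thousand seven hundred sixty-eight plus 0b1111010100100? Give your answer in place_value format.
Convert one thousand seven hundred sixty-eight (English words) → 1×1000 + 7×100 + 68 = 1768 (decimal)
Convert 0b1111010100100 (binary) → 4096 + 2048 + 1024 + 512 + 128 + 32 + 4 = 7844 (decimal)
Compute 1768 + 7844 = 9612
Convert 9612 (decimal) → 9612 = 9×1000 + 6×100 + 1×10 + 2 → 9 thousands, 6 hundreds, 1 ten, 2 ones (place-value notation)
9 thousands, 6 hundreds, 1 ten, 2 ones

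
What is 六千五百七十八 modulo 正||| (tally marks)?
Convert 六千五百七十八 (Chinese numeral) → 6×1000 + 5×100 + 7×10 + 8 = 6578 (decimal)
Convert 正||| (tally marks) → 5 + 3 = 8 (decimal)
Compute 6578 mod 8 = 2
2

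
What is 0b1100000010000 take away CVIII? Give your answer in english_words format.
Convert 0b1100000010000 (binary) → 4096 + 2048 + 16 = 6160 (decimal)
Convert CVIII (Roman numeral) → 100 + 5 + 1 + 1 + 1 = 108 (decimal)
Compute 6160 - 108 = 6052
Convert 6052 (decimal) → 6052 = 6×1000 + 52 → six thousand fifty-two (English words)
six thousand fifty-two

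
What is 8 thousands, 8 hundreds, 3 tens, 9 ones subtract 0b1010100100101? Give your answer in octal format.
Convert 8 thousands, 8 hundreds, 3 tens, 9 ones (place-value notation) → 8×1000 + 8×100 + 3×10 + 9 = 8839 (decimal)
Convert 0b1010100100101 (binary) → 4096 + 1024 + 256 + 32 + 4 + 1 = 5413 (decimal)
Compute 8839 - 5413 = 3426
Convert 3426 (decimal) → 3426 = 6×512 + 5×64 + 4×8 + 2 → 0o6542 (octal)
0o6542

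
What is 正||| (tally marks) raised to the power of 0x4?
Convert 正||| (tally marks) → 5 + 3 = 8 (decimal)
Convert 0x4 (hexadecimal) → 4 (decimal)
Compute 8 ^ 4 = 4096
4096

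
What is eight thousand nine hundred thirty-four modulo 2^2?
Convert eight thousand nine hundred thirty-four (English words) → 8×1000 + 9×100 + 34 = 8934 (decimal)
Convert 2^2 (power) → 4 (decimal)
Compute 8934 mod 4 = 2
2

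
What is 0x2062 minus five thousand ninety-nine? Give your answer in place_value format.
Convert 0x2062 (hexadecimal) → 2×4096 + 6×16 + 2 = 8290 (decimal)
Convert five thousand ninety-nine (English words) → 5×1000 + 99 = 5099 (decimal)
Compute 8290 - 5099 = 3191
Convert 3191 (decimal) → 3191 = 3×1000 + 1×100 + 9×10 + 1 → 3 thousands, 1 hundred, 9 tens, 1 one (place-value notation)
3 thousands, 1 hundred, 9 tens, 1 one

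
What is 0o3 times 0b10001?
Convert 0o3 (octal) → 3 (decimal)
Convert 0b10001 (binary) → 16 + 1 = 17 (decimal)
Compute 3 × 17 = 51
51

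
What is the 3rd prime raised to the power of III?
Convert the 3rd prime (prime index) → 5 (decimal)
Convert III (Roman numeral) → 1 + 1 + 1 = 3 (decimal)
Compute 5 ^ 3 = 125
125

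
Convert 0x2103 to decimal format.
Convert 0x2103 (hexadecimal) → 2×4096 + 1×256 + 3 = 8451 (decimal)
8451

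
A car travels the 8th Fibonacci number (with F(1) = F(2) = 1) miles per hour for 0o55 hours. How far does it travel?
Convert the 8th Fibonacci number (with F(1) = F(2) = 1) (Fibonacci index) → 1, 1, 2, 3, 5, 8, 13, 21 → 21 (decimal)
Convert 0o55 (octal) → 5×8 + 5 = 45 (decimal)
Compute 21 × 45 = 945
945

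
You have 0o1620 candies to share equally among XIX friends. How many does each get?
Convert 0o1620 (octal) → 1×512 + 6×64 + 2×8 = 912 (decimal)
Convert XIX (Roman numeral) → 10 + 9 = 19 (decimal)
Compute 912 ÷ 19 = 48
48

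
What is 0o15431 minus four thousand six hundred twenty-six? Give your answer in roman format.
Convert 0o15431 (octal) → 1×4096 + 5×512 + 4×64 + 3×8 + 1 = 6937 (decimal)
Convert four thousand six hundred twenty-six (English words) → 4×1000 + 6×100 + 26 = 4626 (decimal)
Compute 6937 - 4626 = 2311
Convert 2311 (decimal) → 2311 = 1000 + 1000 + 100 + 100 + 100 + 10 + 1 → MMCCCXI (Roman numeral)
MMCCCXI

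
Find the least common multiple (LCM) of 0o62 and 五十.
Convert 0o62 (octal) → 6×8 + 2 = 50 (decimal)
Convert 五十 (Chinese numeral) → 5×10 = 50 (decimal)
Compute lcm(50, 50) = 50
50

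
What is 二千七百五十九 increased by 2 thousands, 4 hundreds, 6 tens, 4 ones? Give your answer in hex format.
Convert 二千七百五十九 (Chinese numeral) → 2×1000 + 7×100 + 5×10 + 9 = 2759 (decimal)
Convert 2 thousands, 4 hundreds, 6 tens, 4 ones (place-value notation) → 2×1000 + 4×100 + 6×10 + 4 = 2464 (decimal)
Compute 2759 + 2464 = 5223
Convert 5223 (decimal) → 5223 = 1×4096 + 4×256 + 6×16 + 7 → 0x1467 (hexadecimal)
0x1467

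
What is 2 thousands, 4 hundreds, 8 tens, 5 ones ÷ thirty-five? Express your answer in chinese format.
Convert 2 thousands, 4 hundreds, 8 tens, 5 ones (place-value notation) → 2×1000 + 4×100 + 8×10 + 5 = 2485 (decimal)
Convert thirty-five (English words) → 35 (decimal)
Compute 2485 ÷ 35 = 71
Convert 71 (decimal) → 71 = 7×10 + 1 → 七十一 (Chinese numeral)
七十一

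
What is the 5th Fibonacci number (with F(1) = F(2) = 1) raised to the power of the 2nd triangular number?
Convert the 5th Fibonacci number (with F(1) = F(2) = 1) (Fibonacci index) → 1, 1, 2, 3, 5 → 5 (decimal)
Convert the 2nd triangular number (triangular index) → 2×3/2 = 3 (decimal)
Compute 5 ^ 3 = 125
125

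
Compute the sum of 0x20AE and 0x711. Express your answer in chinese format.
Convert 0x20AE (hexadecimal) → 2×4096 + 10×16 + 14 = 8366 (decimal)
Convert 0x711 (hexadecimal) → 7×256 + 1×16 + 1 = 1809 (decimal)
Compute 8366 + 1809 = 10175
Convert 10175 (decimal) → 10175 = 1×10000 + 1×100 + 7×10 + 5 → 一万零一百七十五 (Chinese numeral)
一万零一百七十五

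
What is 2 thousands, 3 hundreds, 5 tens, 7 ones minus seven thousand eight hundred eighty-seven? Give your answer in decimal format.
Convert 2 thousands, 3 hundreds, 5 tens, 7 ones (place-value notation) → 2×1000 + 3×100 + 5×10 + 7 = 2357 (decimal)
Convert seven thousand eight hundred eighty-seven (English words) → 7×1000 + 8×100 + 87 = 7887 (decimal)
Compute 2357 - 7887 = -5530
-5530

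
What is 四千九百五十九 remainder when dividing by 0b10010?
Convert 四千九百五十九 (Chinese numeral) → 4×1000 + 9×100 + 5×10 + 9 = 4959 (decimal)
Convert 0b10010 (binary) → 16 + 2 = 18 (decimal)
Compute 4959 mod 18 = 9
9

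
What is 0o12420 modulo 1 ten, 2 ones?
Convert 0o12420 (octal) → 1×4096 + 2×512 + 4×64 + 2×8 = 5392 (decimal)
Convert 1 ten, 2 ones (place-value notation) → 1×10 + 2 = 12 (decimal)
Compute 5392 mod 12 = 4
4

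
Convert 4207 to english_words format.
Convert 4207 (decimal) → 4207 = 4×1000 + 2×100 + 7 → four thousand two hundred seven (English words)
four thousand two hundred seven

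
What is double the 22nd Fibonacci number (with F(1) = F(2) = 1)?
The 22nd Fibonacci number (with F(1) = F(2) = 1) = 17711
Compute 17711 × 2 = 35422
35422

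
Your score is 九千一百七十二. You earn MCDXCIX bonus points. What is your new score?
Convert 九千一百七十二 (Chinese numeral) → 9×1000 + 1×100 + 7×10 + 2 = 9172 (decimal)
Convert MCDXCIX (Roman numeral) → 1000 + 400 + 90 + 9 = 1499 (decimal)
Compute 9172 + 1499 = 10671
10671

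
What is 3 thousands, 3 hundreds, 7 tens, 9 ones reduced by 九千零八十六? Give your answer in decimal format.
Convert 3 thousands, 3 hundreds, 7 tens, 9 ones (place-value notation) → 3×1000 + 3×100 + 7×10 + 9 = 3379 (decimal)
Convert 九千零八十六 (Chinese numeral) → 9×1000 + 8×10 + 6 = 9086 (decimal)
Compute 3379 - 9086 = -5707
-5707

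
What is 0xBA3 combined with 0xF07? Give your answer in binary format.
Convert 0xBA3 (hexadecimal) → 11×256 + 10×16 + 3 = 2979 (decimal)
Convert 0xF07 (hexadecimal) → 15×256 + 7 = 3847 (decimal)
Compute 2979 + 3847 = 6826
Convert 6826 (decimal) → 6826 = 4096 + 2048 + 512 + 128 + 32 + 8 + 2 → 0b1101010101010 (binary)
0b1101010101010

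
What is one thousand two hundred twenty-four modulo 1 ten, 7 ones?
Convert one thousand two hundred twenty-four (English words) → 1×1000 + 2×100 + 24 = 1224 (decimal)
Convert 1 ten, 7 ones (place-value notation) → 1×10 + 7 = 17 (decimal)
Compute 1224 mod 17 = 0
0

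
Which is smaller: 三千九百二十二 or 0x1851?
Convert 三千九百二十二 (Chinese numeral) → 3×1000 + 9×100 + 2×10 + 2 = 3922 (decimal)
Convert 0x1851 (hexadecimal) → 1×4096 + 8×256 + 5×16 + 1 = 6225 (decimal)
Compare 3922 vs 6225: smaller = 3922
3922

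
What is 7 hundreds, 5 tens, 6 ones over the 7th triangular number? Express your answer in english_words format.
Convert 7 hundreds, 5 tens, 6 ones (place-value notation) → 7×100 + 5×10 + 6 = 756 (decimal)
Convert the 7th triangular number (triangular index) → 7×8/2 = 28 (decimal)
Compute 756 ÷ 28 = 27
Convert 27 (decimal) → twenty-seven (English words)
twenty-seven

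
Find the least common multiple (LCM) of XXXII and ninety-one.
Convert XXXII (Roman numeral) → 10 + 10 + 10 + 1 + 1 = 32 (decimal)
Convert ninety-one (English words) → 91 (decimal)
Compute lcm(32, 91) = 2912
2912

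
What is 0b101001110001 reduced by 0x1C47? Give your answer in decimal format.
Convert 0b101001110001 (binary) → 2048 + 512 + 64 + 32 + 16 + 1 = 2673 (decimal)
Convert 0x1C47 (hexadecimal) → 1×4096 + 12×256 + 4×16 + 7 = 7239 (decimal)
Compute 2673 - 7239 = -4566
-4566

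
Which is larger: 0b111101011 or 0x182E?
Convert 0b111101011 (binary) → 256 + 128 + 64 + 32 + 8 + 2 + 1 = 491 (decimal)
Convert 0x182E (hexadecimal) → 1×4096 + 8×256 + 2×16 + 14 = 6190 (decimal)
Compare 491 vs 6190: larger = 6190
6190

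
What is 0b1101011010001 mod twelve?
Convert 0b1101011010001 (binary) → 4096 + 2048 + 512 + 128 + 64 + 16 + 1 = 6865 (decimal)
Convert twelve (English words) → 12 (decimal)
Compute 6865 mod 12 = 1
1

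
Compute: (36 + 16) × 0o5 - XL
Convert 0o5 (octal) → 5 (decimal)
Convert XL (Roman numeral) → 40 (decimal)
Expression in decimal: (36 + 16) × 5 - 40
Parentheses first: 36 + 16 = 52
Multiply: 52 × 5 = 260
Subtract: 260 - 40 = 220
220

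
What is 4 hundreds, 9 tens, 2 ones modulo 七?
Convert 4 hundreds, 9 tens, 2 ones (place-value notation) → 4×100 + 9×10 + 2 = 492 (decimal)
Convert 七 (Chinese numeral) → 7 (decimal)
Compute 492 mod 7 = 2
2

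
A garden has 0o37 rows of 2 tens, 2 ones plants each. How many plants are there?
Convert 2 tens, 2 ones (place-value notation) → 2×10 + 2 = 22 (decimal)
Convert 0o37 (octal) → 3×8 + 7 = 31 (decimal)
Compute 22 × 31 = 682
682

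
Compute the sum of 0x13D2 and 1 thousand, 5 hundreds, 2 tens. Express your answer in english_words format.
Convert 0x13D2 (hexadecimal) → 1×4096 + 3×256 + 13×16 + 2 = 5074 (decimal)
Convert 1 thousand, 5 hundreds, 2 tens (place-value notation) → 1×1000 + 5×100 + 2×10 = 1520 (decimal)
Compute 5074 + 1520 = 6594
Convert 6594 (decimal) → 6594 = 6×1000 + 5×100 + 94 → six thousand five hundred ninety-four (English words)
six thousand five hundred ninety-four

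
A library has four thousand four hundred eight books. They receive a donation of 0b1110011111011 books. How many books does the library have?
Convert four thousand four hundred eight (English words) → 4×1000 + 4×100 + 8 = 4408 (decimal)
Convert 0b1110011111011 (binary) → 4096 + 2048 + 1024 + 128 + 64 + 32 + 16 + 8 + 2 + 1 = 7419 (decimal)
Compute 4408 + 7419 = 11827
11827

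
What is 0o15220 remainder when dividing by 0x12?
Convert 0o15220 (octal) → 1×4096 + 5×512 + 2×64 + 2×8 = 6800 (decimal)
Convert 0x12 (hexadecimal) → 1×16 + 2 = 18 (decimal)
Compute 6800 mod 18 = 14
14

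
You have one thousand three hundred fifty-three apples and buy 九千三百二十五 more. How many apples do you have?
Convert one thousand three hundred fifty-three (English words) → 1×1000 + 3×100 + 53 = 1353 (decimal)
Convert 九千三百二十五 (Chinese numeral) → 9×1000 + 3×100 + 2×10 + 5 = 9325 (decimal)
Compute 1353 + 9325 = 10678
10678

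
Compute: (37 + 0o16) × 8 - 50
Convert 0o16 (octal) → 1×8 + 6 = 14 (decimal)
Expression in decimal: (37 + 14) × 8 - 50
Parentheses first: 37 + 14 = 51
Multiply: 51 × 8 = 408
Subtract: 408 - 50 = 358
358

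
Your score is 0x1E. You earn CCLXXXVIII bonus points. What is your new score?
Convert 0x1E (hexadecimal) → 1×16 + 14 = 30 (decimal)
Convert CCLXXXVIII (Roman numeral) → 100 + 100 + 50 + 10 + 10 + 10 + 5 + 1 + 1 + 1 = 288 (decimal)
Compute 30 + 288 = 318
318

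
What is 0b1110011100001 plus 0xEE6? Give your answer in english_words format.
Convert 0b1110011100001 (binary) → 4096 + 2048 + 1024 + 128 + 64 + 32 + 1 = 7393 (decimal)
Convert 0xEE6 (hexadecimal) → 14×256 + 14×16 + 6 = 3814 (decimal)
Compute 7393 + 3814 = 11207
Convert 11207 (decimal) → 11207 = 11×1000 + 2×100 + 7 → eleven thousand two hundred seven (English words)
eleven thousand two hundred seven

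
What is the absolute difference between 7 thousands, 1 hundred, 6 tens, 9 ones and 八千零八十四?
Convert 7 thousands, 1 hundred, 6 tens, 9 ones (place-value notation) → 7×1000 + 1×100 + 6×10 + 9 = 7169 (decimal)
Convert 八千零八十四 (Chinese numeral) → 8×1000 + 8×10 + 4 = 8084 (decimal)
Compute |7169 - 8084| = 915
915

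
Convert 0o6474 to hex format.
Convert 0o6474 (octal) → 6×512 + 4×64 + 7×8 + 4 = 3388 (decimal)
Convert 3388 (decimal) → 3388 = 13×256 + 3×16 + 12 → 0xD3C (hexadecimal)
0xD3C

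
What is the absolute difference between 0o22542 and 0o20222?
Convert 0o22542 (octal) → 2×4096 + 2×512 + 5×64 + 4×8 + 2 = 9570 (decimal)
Convert 0o20222 (octal) → 2×4096 + 2×64 + 2×8 + 2 = 8338 (decimal)
Compute |9570 - 8338| = 1232
1232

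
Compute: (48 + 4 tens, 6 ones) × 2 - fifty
Convert 4 tens, 6 ones (place-value notation) → 4×10 + 6 = 46 (decimal)
Convert fifty (English words) → 50 (decimal)
Expression in decimal: (48 + 46) × 2 - 50
Parentheses first: 48 + 46 = 94
Multiply: 94 × 2 = 188
Subtract: 188 - 50 = 138
138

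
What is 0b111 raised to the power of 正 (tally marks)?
Convert 0b111 (binary) → 4 + 2 + 1 = 7 (decimal)
Convert 正 (tally marks) → 5 (decimal)
Compute 7 ^ 5 = 16807
16807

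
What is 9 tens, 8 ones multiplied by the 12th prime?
Convert 9 tens, 8 ones (place-value notation) → 9×10 + 8 = 98 (decimal)
Convert the 12th prime (prime index) → 37 (decimal)
Compute 98 × 37 = 3626
3626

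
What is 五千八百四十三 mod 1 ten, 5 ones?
Convert 五千八百四十三 (Chinese numeral) → 5×1000 + 8×100 + 4×10 + 3 = 5843 (decimal)
Convert 1 ten, 5 ones (place-value notation) → 1×10 + 5 = 15 (decimal)
Compute 5843 mod 15 = 8
8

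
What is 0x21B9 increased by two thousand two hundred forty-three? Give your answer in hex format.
Convert 0x21B9 (hexadecimal) → 2×4096 + 1×256 + 11×16 + 9 = 8633 (decimal)
Convert two thousand two hundred forty-three (English words) → 2×1000 + 2×100 + 43 = 2243 (decimal)
Compute 8633 + 2243 = 10876
Convert 10876 (decimal) → 10876 = 2×4096 + 10×256 + 7×16 + 12 → 0x2A7C (hexadecimal)
0x2A7C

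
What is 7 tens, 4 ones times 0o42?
Convert 7 tens, 4 ones (place-value notation) → 7×10 + 4 = 74 (decimal)
Convert 0o42 (octal) → 4×8 + 2 = 34 (decimal)
Compute 74 × 34 = 2516
2516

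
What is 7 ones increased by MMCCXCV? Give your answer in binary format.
Convert 7 ones (place-value notation) → 7 (decimal)
Convert MMCCXCV (Roman numeral) → 1000 + 1000 + 100 + 100 + 90 + 5 = 2295 (decimal)
Compute 7 + 2295 = 2302
Convert 2302 (decimal) → 2302 = 2048 + 128 + 64 + 32 + 16 + 8 + 4 + 2 → 0b100011111110 (binary)
0b100011111110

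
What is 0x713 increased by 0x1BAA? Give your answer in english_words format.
Convert 0x713 (hexadecimal) → 7×256 + 1×16 + 3 = 1811 (decimal)
Convert 0x1BAA (hexadecimal) → 1×4096 + 11×256 + 10×16 + 10 = 7082 (decimal)
Compute 1811 + 7082 = 8893
Convert 8893 (decimal) → 8893 = 8×1000 + 8×100 + 93 → eight thousand eight hundred ninety-three (English words)
eight thousand eight hundred ninety-three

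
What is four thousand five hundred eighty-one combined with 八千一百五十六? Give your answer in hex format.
Convert four thousand five hundred eighty-one (English words) → 4×1000 + 5×100 + 81 = 4581 (decimal)
Convert 八千一百五十六 (Chinese numeral) → 8×1000 + 1×100 + 5×10 + 6 = 8156 (decimal)
Compute 4581 + 8156 = 12737
Convert 12737 (decimal) → 12737 = 3×4096 + 1×256 + 12×16 + 1 → 0x31C1 (hexadecimal)
0x31C1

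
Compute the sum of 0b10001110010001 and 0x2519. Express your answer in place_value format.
Convert 0b10001110010001 (binary) → 8192 + 512 + 256 + 128 + 16 + 1 = 9105 (decimal)
Convert 0x2519 (hexadecimal) → 2×4096 + 5×256 + 1×16 + 9 = 9497 (decimal)
Compute 9105 + 9497 = 18602
Convert 18602 (decimal) → 18602 = 18×1000 + 6×100 + 2 → 18 thousands, 6 hundreds, 2 ones (place-value notation)
18 thousands, 6 hundreds, 2 ones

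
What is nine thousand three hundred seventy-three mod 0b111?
Convert nine thousand three hundred seventy-three (English words) → 9×1000 + 3×100 + 73 = 9373 (decimal)
Convert 0b111 (binary) → 4 + 2 + 1 = 7 (decimal)
Compute 9373 mod 7 = 0
0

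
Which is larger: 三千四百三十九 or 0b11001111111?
Convert 三千四百三十九 (Chinese numeral) → 3×1000 + 4×100 + 3×10 + 9 = 3439 (decimal)
Convert 0b11001111111 (binary) → 1024 + 512 + 64 + 32 + 16 + 8 + 4 + 2 + 1 = 1663 (decimal)
Compare 3439 vs 1663: larger = 3439
3439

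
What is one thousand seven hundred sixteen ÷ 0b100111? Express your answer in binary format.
Convert one thousand seven hundred sixteen (English words) → 1×1000 + 7×100 + 16 = 1716 (decimal)
Convert 0b100111 (binary) → 32 + 4 + 2 + 1 = 39 (decimal)
Compute 1716 ÷ 39 = 44
Convert 44 (decimal) → 44 = 32 + 8 + 4 → 0b101100 (binary)
0b101100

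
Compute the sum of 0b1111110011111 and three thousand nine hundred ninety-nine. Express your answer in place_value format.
Convert 0b1111110011111 (binary) → 4096 + 2048 + 1024 + 512 + 256 + 128 + 16 + 8 + 4 + 2 + 1 = 8095 (decimal)
Convert three thousand nine hundred ninety-nine (English words) → 3×1000 + 9×100 + 99 = 3999 (decimal)
Compute 8095 + 3999 = 12094
Convert 12094 (decimal) → 12094 = 12×1000 + 9×10 + 4 → 12 thousands, 9 tens, 4 ones (place-value notation)
12 thousands, 9 tens, 4 ones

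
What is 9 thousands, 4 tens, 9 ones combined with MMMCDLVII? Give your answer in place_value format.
Convert 9 thousands, 4 tens, 9 ones (place-value notation) → 9×1000 + 4×10 + 9 = 9049 (decimal)
Convert MMMCDLVII (Roman numeral) → 1000 + 1000 + 1000 + 400 + 50 + 5 + 1 + 1 = 3457 (decimal)
Compute 9049 + 3457 = 12506
Convert 12506 (decimal) → 12506 = 12×1000 + 5×100 + 6 → 12 thousands, 5 hundreds, 6 ones (place-value notation)
12 thousands, 5 hundreds, 6 ones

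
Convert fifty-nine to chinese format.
Convert fifty-nine (English words) → 59 (decimal)
Convert 59 (decimal) → 59 = 5×10 + 9 → 五十九 (Chinese numeral)
五十九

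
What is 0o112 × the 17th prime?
Convert 0o112 (octal) → 1×64 + 1×8 + 2 = 74 (decimal)
Convert the 17th prime (prime index) → 59 (decimal)
Compute 74 × 59 = 4366
4366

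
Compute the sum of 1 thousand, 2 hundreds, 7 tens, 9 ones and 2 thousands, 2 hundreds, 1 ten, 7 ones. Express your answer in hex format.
Convert 1 thousand, 2 hundreds, 7 tens, 9 ones (place-value notation) → 1×1000 + 2×100 + 7×10 + 9 = 1279 (decimal)
Convert 2 thousands, 2 hundreds, 1 ten, 7 ones (place-value notation) → 2×1000 + 2×100 + 1×10 + 7 = 2217 (decimal)
Compute 1279 + 2217 = 3496
Convert 3496 (decimal) → 3496 = 13×256 + 10×16 + 8 → 0xDA8 (hexadecimal)
0xDA8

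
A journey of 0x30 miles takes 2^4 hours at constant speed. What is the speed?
Convert 0x30 (hexadecimal) → 3×16 = 48 (decimal)
Convert 2^4 (power) → 16 (decimal)
Compute 48 ÷ 16 = 3
3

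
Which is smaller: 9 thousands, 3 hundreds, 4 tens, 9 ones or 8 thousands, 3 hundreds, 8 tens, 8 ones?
Convert 9 thousands, 3 hundreds, 4 tens, 9 ones (place-value notation) → 9×1000 + 3×100 + 4×10 + 9 = 9349 (decimal)
Convert 8 thousands, 3 hundreds, 8 tens, 8 ones (place-value notation) → 8×1000 + 3×100 + 8×10 + 8 = 8388 (decimal)
Compare 9349 vs 8388: smaller = 8388
8388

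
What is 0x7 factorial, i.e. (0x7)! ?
Convert 0x7 (hexadecimal) → 7 (decimal)
Compute 7! = 5040
5040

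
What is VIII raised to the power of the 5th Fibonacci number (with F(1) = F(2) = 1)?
Convert VIII (Roman numeral) → 5 + 1 + 1 + 1 = 8 (decimal)
Convert the 5th Fibonacci number (with F(1) = F(2) = 1) (Fibonacci index) → 1, 1, 2, 3, 5 → 5 (decimal)
Compute 8 ^ 5 = 32768
32768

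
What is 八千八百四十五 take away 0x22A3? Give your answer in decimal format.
Convert 八千八百四十五 (Chinese numeral) → 8×1000 + 8×100 + 4×10 + 5 = 8845 (decimal)
Convert 0x22A3 (hexadecimal) → 2×4096 + 2×256 + 10×16 + 3 = 8867 (decimal)
Compute 8845 - 8867 = -22
-22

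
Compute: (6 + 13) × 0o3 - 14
Convert 0o3 (octal) → 3 (decimal)
Expression in decimal: (6 + 13) × 3 - 14
Parentheses first: 6 + 13 = 19
Multiply: 19 × 3 = 57
Subtract: 57 - 14 = 43
43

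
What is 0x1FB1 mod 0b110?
Convert 0x1FB1 (hexadecimal) → 1×4096 + 15×256 + 11×16 + 1 = 8113 (decimal)
Convert 0b110 (binary) → 4 + 2 = 6 (decimal)
Compute 8113 mod 6 = 1
1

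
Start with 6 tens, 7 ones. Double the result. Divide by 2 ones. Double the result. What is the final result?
Convert 6 tens, 7 ones (place-value notation) → 6×10 + 7 = 67 (decimal)
Start: 67
67 × 2 = 134
Convert 2 ones (place-value notation) → 2 (decimal)
134 ÷ 2 = 67
67 × 2 = 134
134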